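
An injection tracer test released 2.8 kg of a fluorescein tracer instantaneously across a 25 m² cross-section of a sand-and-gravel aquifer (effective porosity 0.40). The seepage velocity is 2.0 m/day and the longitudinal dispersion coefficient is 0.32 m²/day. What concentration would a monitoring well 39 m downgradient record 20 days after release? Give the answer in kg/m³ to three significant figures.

For an instantaneous plane source, C(x,t) = M/(n_e·A·√(4πDt)) · exp(−(x−vt)²/(4Dt)), with n_e·A the pore (flow) area.
Plume center vt = 2.0 × 20 = 40 m, so the well at 39 m is 1 m upgradient of the peak.
√(4πDt) = 8.968 m, giving peak height M/(n_e·A·√(4πDt)) = 2.8/(0.40 × 25 × 8.968) = 0.03122 kg/m³.
(x−vt)²/(4Dt) = (-1)²/(4 × 0.32 × 20) = 0.03906; exp(−0.03906) = 0.9617.
C = 0.03122 × 0.9617 = 0.0300 kg/m³.

0.0300 kg/m³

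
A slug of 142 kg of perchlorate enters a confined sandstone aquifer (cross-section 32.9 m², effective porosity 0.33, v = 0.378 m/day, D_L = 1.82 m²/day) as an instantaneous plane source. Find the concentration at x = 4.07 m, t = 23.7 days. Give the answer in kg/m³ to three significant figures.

For an instantaneous plane source, C(x,t) = M/(n_e·A·√(4πDt)) · exp(−(x−vt)²/(4Dt)), with n_e·A the pore (flow) area.
Plume center vt = 0.378 × 23.7 = 8.9586 m, so the well at 4.07 m is 4.8886 m upgradient of the peak.
√(4πDt) = 23.28 m, giving peak height M/(n_e·A·√(4πDt)) = 142/(0.33 × 32.9 × 23.28) = 0.5618 kg/m³.
(x−vt)²/(4Dt) = (-4.8886)²/(4 × 1.82 × 23.7) = 0.1385; exp(−0.1385) = 0.8707.
C = 0.5618 × 0.8707 = 0.489 kg/m³.

0.489 kg/m³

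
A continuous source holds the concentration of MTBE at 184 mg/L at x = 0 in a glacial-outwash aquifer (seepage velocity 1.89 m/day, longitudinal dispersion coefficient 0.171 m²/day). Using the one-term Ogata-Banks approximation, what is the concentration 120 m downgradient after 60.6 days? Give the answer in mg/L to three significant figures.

For a continuous step input, C/C₀ ≈ ½·erfc((x−vt)/(2√(Dt))).
vt = 1.89 × 60.6 = 114.534 m and 2√(Dt) = 2√(0.171 × 60.6) = 6.438 m.
Argument (x−vt)/(2√(Dt)) = (120 − 114.534)/6.438 = 0.8490; ½·erfc(0.8490) = 0.1149.
C = 184 × 0.1149 = 21.1 mg/L.

21.1 mg/L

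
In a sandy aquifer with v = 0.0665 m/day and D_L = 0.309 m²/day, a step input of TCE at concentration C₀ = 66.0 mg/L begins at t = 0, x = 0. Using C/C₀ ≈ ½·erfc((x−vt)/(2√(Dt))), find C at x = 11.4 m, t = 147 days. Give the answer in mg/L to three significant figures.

28.5 mg/L

For a continuous step input, C/C₀ ≈ ½·erfc((x−vt)/(2√(Dt))).
vt = 0.0665 × 147 = 9.7755 m and 2√(Dt) = 2√(0.309 × 147) = 13.48 m.
Argument (x−vt)/(2√(Dt)) = (11.4 − 9.7755)/13.48 = 0.1205; ½·erfc(0.1205) = 0.4323.
C = 66.0 × 0.4323 = 28.5 mg/L.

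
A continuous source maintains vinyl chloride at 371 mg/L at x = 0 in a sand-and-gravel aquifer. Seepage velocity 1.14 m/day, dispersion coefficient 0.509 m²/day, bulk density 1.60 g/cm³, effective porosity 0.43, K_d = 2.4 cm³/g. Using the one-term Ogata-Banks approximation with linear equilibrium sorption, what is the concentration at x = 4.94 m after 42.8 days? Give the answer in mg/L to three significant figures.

184 mg/L

Retardation factor R = 1 + ρ_b·K_d/n = 1 + 1.60 × 2.4/0.43 = 9.930.
Sorption retards both mechanisms: v_R = v/R = 0.1148 m/day, D_R = D/R = 0.05126 m²/day.
v_R·t = 0.1148 × 42.8 = 4.91344 m; 2√(D_R t) = 2.962 m; argument = (4.94 − 4.91344)/2.962 = 0.008967.
C = C₀ × ½·erfc(0.008967) = 371 × 0.4949 = 184 mg/L.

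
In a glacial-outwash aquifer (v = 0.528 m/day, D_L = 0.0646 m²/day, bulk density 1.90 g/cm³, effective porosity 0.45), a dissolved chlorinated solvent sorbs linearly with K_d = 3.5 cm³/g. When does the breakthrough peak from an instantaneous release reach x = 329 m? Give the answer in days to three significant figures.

9830 days

Retardation factor R = 1 + ρ_b·K_d/n = 1 + 1.90 × 3.5/0.45 = 15.78.
Sorption retards both mechanisms: v_R = v/R = 0.03346 m/day, D_R = D/R = 0.004094 m²/day.
Peak time from v_R²t² + 2D_R t − x² = 0: t = (√(D_R² + v_R²x²) − D_R)/v_R².
√(D_R² + v_R²x²) = √(0.004094² + 0.03346² × 329²) = 11.01; v_R² = 0.001120.
t = (11.01 − 0.004094)/0.001120 = 9830 days.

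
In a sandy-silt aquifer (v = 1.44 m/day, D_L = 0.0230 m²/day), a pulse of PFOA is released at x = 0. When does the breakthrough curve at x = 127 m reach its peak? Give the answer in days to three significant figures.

For the 1D instantaneous-source solution, setting ∂C/∂t = 0 at fixed x gives v²t² + 2Dt − x² = 0, so t = (√(D² + v²x²) − D)/v².
√(D² + v²x²) = √(0.0230² + 1.44² × 127²) = 182.9; v² = 2.0736.
t = (182.9 − 0.0230)/2.0736 = 88.2 days (vs. the pure-advection estimate x/v = 88.2 d).

88.2 days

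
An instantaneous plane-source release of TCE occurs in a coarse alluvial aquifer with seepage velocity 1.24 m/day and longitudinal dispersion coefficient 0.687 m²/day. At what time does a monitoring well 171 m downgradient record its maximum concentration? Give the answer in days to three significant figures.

137 days

For the 1D instantaneous-source solution, setting ∂C/∂t = 0 at fixed x gives v²t² + 2Dt − x² = 0, so t = (√(D² + v²x²) − D)/v².
√(D² + v²x²) = √(0.687² + 1.24² × 171²) = 212.0; v² = 1.5376.
t = (212.0 − 0.687)/1.5376 = 137 days (vs. the pure-advection estimate x/v = 138 d).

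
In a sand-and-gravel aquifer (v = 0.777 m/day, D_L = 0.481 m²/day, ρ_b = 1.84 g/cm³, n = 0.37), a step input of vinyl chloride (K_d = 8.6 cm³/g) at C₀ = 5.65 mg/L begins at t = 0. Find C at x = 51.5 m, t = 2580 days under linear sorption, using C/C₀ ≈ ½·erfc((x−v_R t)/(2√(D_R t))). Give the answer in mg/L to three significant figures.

Retardation factor R = 1 + ρ_b·K_d/n = 1 + 1.84 × 8.6/0.37 = 43.77.
Sorption retards both mechanisms: v_R = v/R = 0.01775 m/day, D_R = D/R = 0.01099 m²/day.
v_R·t = 0.01775 × 2580 = 45.795 m; 2√(D_R t) = 10.65 m; argument = (51.5 − 45.795)/10.65 = 0.5357.
C = C₀ × ½·erfc(0.5357) = 5.65 × 0.2243 = 1.27 mg/L.

1.27 mg/L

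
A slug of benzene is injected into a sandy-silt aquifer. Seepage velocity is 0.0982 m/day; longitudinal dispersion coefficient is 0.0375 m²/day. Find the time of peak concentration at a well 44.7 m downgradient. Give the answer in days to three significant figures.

451 days

For the 1D instantaneous-source solution, setting ∂C/∂t = 0 at fixed x gives v²t² + 2Dt − x² = 0, so t = (√(D² + v²x²) − D)/v².
√(D² + v²x²) = √(0.0375² + 0.0982² × 44.7²) = 4.390; v² = 0.00964324.
t = (4.390 − 0.0375)/0.00964324 = 451 days (vs. the pure-advection estimate x/v = 455 d).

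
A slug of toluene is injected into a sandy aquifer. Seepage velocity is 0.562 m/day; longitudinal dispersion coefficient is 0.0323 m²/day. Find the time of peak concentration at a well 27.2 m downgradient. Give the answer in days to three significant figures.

For the 1D instantaneous-source solution, setting ∂C/∂t = 0 at fixed x gives v²t² + 2Dt − x² = 0, so t = (√(D² + v²x²) − D)/v².
√(D² + v²x²) = √(0.0323² + 0.562² × 27.2²) = 15.29; v² = 0.315844.
t = (15.29 − 0.0323)/0.315844 = 48.3 days (vs. the pure-advection estimate x/v = 48.4 d).

48.3 days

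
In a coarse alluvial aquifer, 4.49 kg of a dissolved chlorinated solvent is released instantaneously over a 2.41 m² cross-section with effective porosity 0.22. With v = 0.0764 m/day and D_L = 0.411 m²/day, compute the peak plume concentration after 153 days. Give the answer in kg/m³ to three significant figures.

The peak of an instantaneous 1D plume sits at x = vt; there the Gaussian factor is 1 and C_max = M/(n_e·A·√(4πDt)), where n_e·A is the pore area the mass is dissolved in.
√(4πDt) = √(4π × 0.411 × 153) = 28.11 m, so C_max = 4.49/(0.22 × 2.41 × 28.11) = 0.301 kg/m³.

0.301 kg/m³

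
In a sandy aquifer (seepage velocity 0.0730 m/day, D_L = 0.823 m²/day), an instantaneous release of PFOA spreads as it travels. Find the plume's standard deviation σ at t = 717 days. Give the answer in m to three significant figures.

Dispersive spreading gives a Gaussian with σ² = 2Dt; advection only shifts the center.
σ = √(2 × 0.823 × 717) = 34.4 m.

34.4 m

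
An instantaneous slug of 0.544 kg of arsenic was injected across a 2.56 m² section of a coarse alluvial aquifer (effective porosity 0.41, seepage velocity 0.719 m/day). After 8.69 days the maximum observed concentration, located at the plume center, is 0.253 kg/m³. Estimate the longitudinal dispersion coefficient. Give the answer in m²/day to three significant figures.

At the plume center C_max = M/(n_e·A·√(4πDt)), so D = M²/(4πt·(n_e·A·C_max)²).
n_e·A·C_max = 0.41 × 2.56 × 0.253 = 0.2655 kg/m.
D = 0.544²/(4π × 8.69 × 0.2655²) = 0.0384 m²/day.

0.0384 m²/day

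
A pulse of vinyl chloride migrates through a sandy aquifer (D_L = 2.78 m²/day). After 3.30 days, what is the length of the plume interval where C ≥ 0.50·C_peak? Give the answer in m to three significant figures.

10.1 m

The plume is Gaussian with σ = √(2Dt) = √(2 × 2.78 × 3.30) = 4.283 m.
C/C_peak = exp(−Δx²/(2σ²)) = 0.50 ⇒ Δx = σ·√(−2 ln 0.50) = 4.283 × 1.177 = 5.041 m.
Width = 2Δx = 10.1 m.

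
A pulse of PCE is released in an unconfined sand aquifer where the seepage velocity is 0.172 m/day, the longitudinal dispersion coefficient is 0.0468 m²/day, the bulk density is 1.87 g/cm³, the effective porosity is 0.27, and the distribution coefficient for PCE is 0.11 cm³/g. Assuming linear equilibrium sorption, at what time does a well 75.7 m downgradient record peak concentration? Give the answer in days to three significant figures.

Retardation factor R = 1 + ρ_b·K_d/n = 1 + 1.87 × 0.11/0.27 = 1.762.
Sorption retards both mechanisms: v_R = v/R = 0.09762 m/day, D_R = D/R = 0.02656 m²/day.
Peak time from v_R²t² + 2D_R t − x² = 0: t = (√(D_R² + v_R²x²) − D_R)/v_R².
√(D_R² + v_R²x²) = √(0.02656² + 0.09762² × 75.7²) = 7.390; v_R² = 0.009530.
t = (7.390 − 0.02656)/0.009530 = 773 days.

773 days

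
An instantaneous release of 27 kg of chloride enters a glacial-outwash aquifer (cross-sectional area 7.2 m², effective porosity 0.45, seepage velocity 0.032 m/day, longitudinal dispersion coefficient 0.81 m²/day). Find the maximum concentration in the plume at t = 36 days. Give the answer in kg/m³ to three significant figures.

0.435 kg/m³

The peak of an instantaneous 1D plume sits at x = vt; there the Gaussian factor is 1 and C_max = M/(n_e·A·√(4πDt)), where n_e·A is the pore area the mass is dissolved in.
√(4πDt) = √(4π × 0.81 × 36) = 19.14 m, so C_max = 27/(0.45 × 7.2 × 19.14) = 0.435 kg/m³.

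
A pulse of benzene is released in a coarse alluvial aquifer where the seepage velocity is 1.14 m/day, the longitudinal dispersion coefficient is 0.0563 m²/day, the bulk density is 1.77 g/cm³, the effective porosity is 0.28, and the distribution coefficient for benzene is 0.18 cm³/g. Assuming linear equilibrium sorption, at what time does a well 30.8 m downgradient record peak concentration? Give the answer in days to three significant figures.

57.7 days

Retardation factor R = 1 + ρ_b·K_d/n = 1 + 1.77 × 0.18/0.28 = 2.138.
Sorption retards both mechanisms: v_R = v/R = 0.5332 m/day, D_R = D/R = 0.02633 m²/day.
Peak time from v_R²t² + 2D_R t − x² = 0: t = (√(D_R² + v_R²x²) − D_R)/v_R².
√(D_R² + v_R²x²) = √(0.02633² + 0.5332² × 30.8²) = 16.42; v_R² = 0.2843.
t = (16.42 − 0.02633)/0.2843 = 57.7 days.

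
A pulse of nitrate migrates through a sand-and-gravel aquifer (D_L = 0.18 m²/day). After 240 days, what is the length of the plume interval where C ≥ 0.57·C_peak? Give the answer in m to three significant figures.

19.7 m

The plume is Gaussian with σ = √(2Dt) = √(2 × 0.18 × 240) = 9.295 m.
C/C_peak = exp(−Δx²/(2σ²)) = 0.57 ⇒ Δx = σ·√(−2 ln 0.57) = 9.295 × 1.060 = 9.853 m.
Width = 2Δx = 19.7 m.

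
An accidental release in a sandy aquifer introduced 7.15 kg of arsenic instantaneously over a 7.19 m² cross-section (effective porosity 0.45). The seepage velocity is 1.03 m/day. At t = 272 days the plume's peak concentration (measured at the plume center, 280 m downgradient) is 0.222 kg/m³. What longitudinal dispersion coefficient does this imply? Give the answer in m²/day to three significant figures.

0.0290 m²/day

At the plume center C_max = M/(n_e·A·√(4πDt)), so D = M²/(4πt·(n_e·A·C_max)²).
n_e·A·C_max = 0.45 × 7.19 × 0.222 = 0.7183 kg/m.
D = 7.15²/(4π × 272 × 0.7183²) = 0.0290 m²/day.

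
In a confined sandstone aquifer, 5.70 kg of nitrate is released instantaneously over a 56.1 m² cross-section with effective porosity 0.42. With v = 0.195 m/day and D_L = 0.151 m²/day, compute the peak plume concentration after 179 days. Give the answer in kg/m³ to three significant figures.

The peak of an instantaneous 1D plume sits at x = vt; there the Gaussian factor is 1 and C_max = M/(n_e·A·√(4πDt)), where n_e·A is the pore area the mass is dissolved in.
√(4πDt) = √(4π × 0.151 × 179) = 18.43 m, so C_max = 5.70/(0.42 × 56.1 × 18.43) = 0.0131 kg/m³.

0.0131 kg/m³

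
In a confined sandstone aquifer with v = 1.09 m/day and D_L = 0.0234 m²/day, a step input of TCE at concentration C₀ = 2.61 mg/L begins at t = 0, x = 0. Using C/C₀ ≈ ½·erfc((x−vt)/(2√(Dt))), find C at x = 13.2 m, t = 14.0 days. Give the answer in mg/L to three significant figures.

For a continuous step input, C/C₀ ≈ ½·erfc((x−vt)/(2√(Dt))).
vt = 1.09 × 14.0 = 15.26 m and 2√(Dt) = 2√(0.0234 × 14.0) = 1.145 m.
Argument (x−vt)/(2√(Dt)) = (13.2 − 15.26)/1.145 = -1.799; ½·erfc(-1.799) = 0.9945.
C = 2.61 × 0.9945 = 2.60 mg/L.

2.60 mg/L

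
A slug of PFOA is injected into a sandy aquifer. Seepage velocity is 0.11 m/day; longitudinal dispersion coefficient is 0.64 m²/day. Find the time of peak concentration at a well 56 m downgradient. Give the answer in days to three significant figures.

459 days

For the 1D instantaneous-source solution, setting ∂C/∂t = 0 at fixed x gives v²t² + 2Dt − x² = 0, so t = (√(D² + v²x²) − D)/v².
√(D² + v²x²) = √(0.64² + 0.11² × 56²) = 6.193; v² = 0.0121.
t = (6.193 − 0.64)/0.0121 = 459 days (vs. the pure-advection estimate x/v = 509 d).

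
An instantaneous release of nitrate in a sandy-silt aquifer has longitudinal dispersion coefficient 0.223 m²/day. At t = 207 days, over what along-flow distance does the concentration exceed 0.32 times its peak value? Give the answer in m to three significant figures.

29.0 m

The plume is Gaussian with σ = √(2Dt) = √(2 × 0.223 × 207) = 9.608 m.
C/C_peak = exp(−Δx²/(2σ²)) = 0.32 ⇒ Δx = σ·√(−2 ln 0.32) = 9.608 × 1.510 = 14.51 m.
Width = 2Δx = 29.0 m.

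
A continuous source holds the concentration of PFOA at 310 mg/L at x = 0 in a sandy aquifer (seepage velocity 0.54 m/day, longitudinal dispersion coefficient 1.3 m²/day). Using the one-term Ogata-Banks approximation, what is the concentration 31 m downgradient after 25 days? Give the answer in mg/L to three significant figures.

4.64 mg/L

For a continuous step input, C/C₀ ≈ ½·erfc((x−vt)/(2√(Dt))).
vt = 0.54 × 25 = 13.5 m and 2√(Dt) = 2√(1.3 × 25) = 11.40 m.
Argument (x−vt)/(2√(Dt)) = (31 − 13.5)/11.40 = 1.535; ½·erfc(1.535) = 0.01497.
C = 310 × 0.01497 = 4.64 mg/L.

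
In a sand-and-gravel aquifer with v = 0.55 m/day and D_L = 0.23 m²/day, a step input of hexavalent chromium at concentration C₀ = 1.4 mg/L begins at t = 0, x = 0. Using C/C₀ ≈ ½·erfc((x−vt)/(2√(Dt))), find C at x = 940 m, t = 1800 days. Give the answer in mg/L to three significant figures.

1.34 mg/L

For a continuous step input, C/C₀ ≈ ½·erfc((x−vt)/(2√(Dt))).
vt = 0.55 × 1800 = 990 m and 2√(Dt) = 2√(0.23 × 1800) = 40.69 m.
Argument (x−vt)/(2√(Dt)) = (940 − 990)/40.69 = -1.229; ½·erfc(-1.229) = 0.9589.
C = 1.4 × 0.9589 = 1.34 mg/L.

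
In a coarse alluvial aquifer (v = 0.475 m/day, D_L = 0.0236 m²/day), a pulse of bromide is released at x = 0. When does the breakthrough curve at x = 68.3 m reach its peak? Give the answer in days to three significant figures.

144 days

For the 1D instantaneous-source solution, setting ∂C/∂t = 0 at fixed x gives v²t² + 2Dt − x² = 0, so t = (√(D² + v²x²) − D)/v².
√(D² + v²x²) = √(0.0236² + 0.475² × 68.3²) = 32.44; v² = 0.225625.
t = (32.44 − 0.0236)/0.225625 = 144 days (vs. the pure-advection estimate x/v = 144 d).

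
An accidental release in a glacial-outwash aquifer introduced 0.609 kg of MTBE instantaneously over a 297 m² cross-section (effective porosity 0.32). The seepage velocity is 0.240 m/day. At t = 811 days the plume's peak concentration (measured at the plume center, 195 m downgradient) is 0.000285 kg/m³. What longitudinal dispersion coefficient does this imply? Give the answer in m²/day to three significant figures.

0.0496 m²/day

At the plume center C_max = M/(n_e·A·√(4πDt)), so D = M²/(4πt·(n_e·A·C_max)²).
n_e·A·C_max = 0.32 × 297 × 0.000285 = 0.02709 kg/m.
D = 0.609²/(4π × 811 × 0.02709²) = 0.0496 m²/day.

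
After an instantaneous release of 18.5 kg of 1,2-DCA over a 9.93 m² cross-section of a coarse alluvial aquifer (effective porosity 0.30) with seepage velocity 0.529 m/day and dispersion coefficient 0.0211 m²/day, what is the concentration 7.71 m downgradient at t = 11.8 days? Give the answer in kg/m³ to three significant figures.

0.404 kg/m³

For an instantaneous plane source, C(x,t) = M/(n_e·A·√(4πDt)) · exp(−(x−vt)²/(4Dt)), with n_e·A the pore (flow) area.
Plume center vt = 0.529 × 11.8 = 6.2422 m, so the well at 7.71 m is 1.4678 m downgradient of the peak.
√(4πDt) = 1.769 m, giving peak height M/(n_e·A·√(4πDt)) = 18.5/(0.30 × 9.93 × 1.769) = 3.511 kg/m³.
(x−vt)²/(4Dt) = (1.4678)²/(4 × 0.0211 × 11.8) = 2.163; exp(−2.163) = 0.1150.
C = 3.511 × 0.1150 = 0.404 kg/m³.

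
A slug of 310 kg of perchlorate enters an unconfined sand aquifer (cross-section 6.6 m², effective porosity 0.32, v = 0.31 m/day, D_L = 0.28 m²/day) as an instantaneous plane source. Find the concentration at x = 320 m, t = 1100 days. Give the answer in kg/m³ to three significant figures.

For an instantaneous plane source, C(x,t) = M/(n_e·A·√(4πDt)) · exp(−(x−vt)²/(4Dt)), with n_e·A the pore (flow) area.
Plume center vt = 0.31 × 1100 = 341 m, so the well at 320 m is 21 m upgradient of the peak.
√(4πDt) = 62.21 m, giving peak height M/(n_e·A·√(4πDt)) = 310/(0.32 × 6.6 × 62.21) = 2.359 kg/m³.
(x−vt)²/(4Dt) = (-21)²/(4 × 0.28 × 1100) = 0.3580; exp(−0.3580) = 0.6991.
C = 2.359 × 0.6991 = 1.65 kg/m³.

1.65 kg/m³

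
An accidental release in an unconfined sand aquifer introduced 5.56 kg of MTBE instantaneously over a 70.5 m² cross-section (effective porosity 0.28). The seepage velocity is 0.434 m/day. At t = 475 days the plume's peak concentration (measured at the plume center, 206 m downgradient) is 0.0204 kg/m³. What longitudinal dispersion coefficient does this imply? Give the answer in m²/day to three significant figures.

At the plume center C_max = M/(n_e·A·√(4πDt)), so D = M²/(4πt·(n_e·A·C_max)²).
n_e·A·C_max = 0.28 × 70.5 × 0.0204 = 0.4027 kg/m.
D = 5.56²/(4π × 475 × 0.4027²) = 0.0319 m²/day.

0.0319 m²/day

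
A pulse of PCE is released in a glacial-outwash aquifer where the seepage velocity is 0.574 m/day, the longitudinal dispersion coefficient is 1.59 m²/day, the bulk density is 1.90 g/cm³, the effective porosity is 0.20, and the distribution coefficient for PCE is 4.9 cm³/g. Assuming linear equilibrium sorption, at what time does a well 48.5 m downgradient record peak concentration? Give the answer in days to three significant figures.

3790 days

Retardation factor R = 1 + ρ_b·K_d/n = 1 + 1.90 × 4.9/0.20 = 47.55.
Sorption retards both mechanisms: v_R = v/R = 0.01207 m/day, D_R = D/R = 0.03344 m²/day.
Peak time from v_R²t² + 2D_R t − x² = 0: t = (√(D_R² + v_R²x²) − D_R)/v_R².
√(D_R² + v_R²x²) = √(0.03344² + 0.01207² × 48.5²) = 0.5863; v_R² = 0.0001457.
t = (0.5863 − 0.03344)/0.0001457 = 3790 days.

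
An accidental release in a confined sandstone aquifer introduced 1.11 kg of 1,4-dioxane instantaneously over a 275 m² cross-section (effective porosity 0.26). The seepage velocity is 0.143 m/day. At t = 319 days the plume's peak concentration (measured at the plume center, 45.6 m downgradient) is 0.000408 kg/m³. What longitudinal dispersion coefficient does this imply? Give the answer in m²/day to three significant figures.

0.361 m²/day

At the plume center C_max = M/(n_e·A·√(4πDt)), so D = M²/(4πt·(n_e·A·C_max)²).
n_e·A·C_max = 0.26 × 275 × 0.000408 = 0.02917 kg/m.
D = 1.11²/(4π × 319 × 0.02917²) = 0.361 m²/day.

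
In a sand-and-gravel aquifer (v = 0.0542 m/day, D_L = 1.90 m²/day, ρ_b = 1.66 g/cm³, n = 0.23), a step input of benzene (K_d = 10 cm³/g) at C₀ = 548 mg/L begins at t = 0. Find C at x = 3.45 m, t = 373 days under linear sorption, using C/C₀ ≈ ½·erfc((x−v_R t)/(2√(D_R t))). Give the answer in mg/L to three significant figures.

129 mg/L

Retardation factor R = 1 + ρ_b·K_d/n = 1 + 1.66 × 10/0.23 = 73.17.
Sorption retards both mechanisms: v_R = v/R = 0.0007407 m/day, D_R = D/R = 0.02597 m²/day.
v_R·t = 0.0007407 × 373 = 0.2762811 m; 2√(D_R t) = 6.225 m; argument = (3.45 − 0.2762811)/6.225 = 0.5098.
C = C₀ × ½·erfc(0.5098) = 548 × 0.2355 = 129 mg/L.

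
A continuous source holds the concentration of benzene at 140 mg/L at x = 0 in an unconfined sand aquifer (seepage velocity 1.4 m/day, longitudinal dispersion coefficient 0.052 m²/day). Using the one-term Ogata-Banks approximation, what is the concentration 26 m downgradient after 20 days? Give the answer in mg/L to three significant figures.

For a continuous step input, C/C₀ ≈ ½·erfc((x−vt)/(2√(Dt))).
vt = 1.4 × 20 = 28 m and 2√(Dt) = 2√(0.052 × 20) = 2.040 m.
Argument (x−vt)/(2√(Dt)) = (26 − 28)/2.040 = -0.9804; ½·erfc(-0.9804) = 0.9172.
C = 140 × 0.9172 = 128 mg/L.

128 mg/L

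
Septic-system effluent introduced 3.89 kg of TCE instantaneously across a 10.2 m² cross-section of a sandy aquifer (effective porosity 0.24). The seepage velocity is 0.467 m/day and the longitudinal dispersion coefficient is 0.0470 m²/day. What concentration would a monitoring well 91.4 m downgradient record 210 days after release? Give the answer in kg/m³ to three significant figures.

0.0462 kg/m³

For an instantaneous plane source, C(x,t) = M/(n_e·A·√(4πDt)) · exp(−(x−vt)²/(4Dt)), with n_e·A the pore (flow) area.
Plume center vt = 0.467 × 210 = 98.07 m, so the well at 91.4 m is 6.67 m upgradient of the peak.
√(4πDt) = 11.14 m, giving peak height M/(n_e·A·√(4πDt)) = 3.89/(0.24 × 10.2 × 11.14) = 0.1426 kg/m³.
(x−vt)²/(4Dt) = (-6.67)²/(4 × 0.0470 × 210) = 1.127; exp(−1.127) = 0.3240.
C = 0.1426 × 0.3240 = 0.0462 kg/m³.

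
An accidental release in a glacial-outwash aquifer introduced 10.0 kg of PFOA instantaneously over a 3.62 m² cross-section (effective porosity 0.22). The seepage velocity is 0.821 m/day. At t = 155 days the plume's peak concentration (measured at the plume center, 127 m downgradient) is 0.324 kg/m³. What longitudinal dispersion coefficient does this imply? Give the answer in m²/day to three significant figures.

0.771 m²/day

At the plume center C_max = M/(n_e·A·√(4πDt)), so D = M²/(4πt·(n_e·A·C_max)²).
n_e·A·C_max = 0.22 × 3.62 × 0.324 = 0.2580 kg/m.
D = 10.0²/(4π × 155 × 0.2580²) = 0.771 m²/day.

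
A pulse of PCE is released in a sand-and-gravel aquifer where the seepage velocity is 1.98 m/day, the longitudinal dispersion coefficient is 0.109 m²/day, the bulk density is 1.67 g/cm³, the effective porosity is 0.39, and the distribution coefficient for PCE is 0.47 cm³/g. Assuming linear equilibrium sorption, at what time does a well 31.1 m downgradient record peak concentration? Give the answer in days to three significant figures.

Retardation factor R = 1 + ρ_b·K_d/n = 1 + 1.67 × 0.47/0.39 = 3.013.
Sorption retards both mechanisms: v_R = v/R = 0.6572 m/day, D_R = D/R = 0.03618 m²/day.
Peak time from v_R²t² + 2D_R t − x² = 0: t = (√(D_R² + v_R²x²) − D_R)/v_R².
√(D_R² + v_R²x²) = √(0.03618² + 0.6572² × 31.1²) = 20.44; v_R² = 0.4319.
t = (20.44 − 0.03618)/0.4319 = 47.2 days.

47.2 days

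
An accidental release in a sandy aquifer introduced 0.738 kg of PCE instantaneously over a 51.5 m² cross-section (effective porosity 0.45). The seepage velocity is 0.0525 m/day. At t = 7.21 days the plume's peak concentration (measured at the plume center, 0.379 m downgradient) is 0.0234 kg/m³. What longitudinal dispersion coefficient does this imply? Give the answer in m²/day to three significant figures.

At the plume center C_max = M/(n_e·A·√(4πDt)), so D = M²/(4πt·(n_e·A·C_max)²).
n_e·A·C_max = 0.45 × 51.5 × 0.0234 = 0.5423 kg/m.
D = 0.738²/(4π × 7.21 × 0.5423²) = 0.0204 m²/day.

0.0204 m²/day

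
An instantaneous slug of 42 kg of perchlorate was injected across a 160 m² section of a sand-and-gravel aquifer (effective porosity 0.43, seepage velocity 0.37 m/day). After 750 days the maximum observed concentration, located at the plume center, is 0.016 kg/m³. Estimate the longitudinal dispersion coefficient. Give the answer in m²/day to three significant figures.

0.154 m²/day

At the plume center C_max = M/(n_e·A·√(4πDt)), so D = M²/(4πt·(n_e·A·C_max)²).
n_e·A·C_max = 0.43 × 160 × 0.016 = 1.101 kg/m.
D = 42²/(4π × 750 × 1.101²) = 0.154 m²/day.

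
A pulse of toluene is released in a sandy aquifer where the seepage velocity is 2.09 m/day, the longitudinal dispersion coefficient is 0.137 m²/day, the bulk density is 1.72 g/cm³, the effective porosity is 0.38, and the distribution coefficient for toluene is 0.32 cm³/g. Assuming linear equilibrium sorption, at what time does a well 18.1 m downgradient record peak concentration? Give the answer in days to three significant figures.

21.1 days

Retardation factor R = 1 + ρ_b·K_d/n = 1 + 1.72 × 0.32/0.38 = 2.448.
Sorption retards both mechanisms: v_R = v/R = 0.8538 m/day, D_R = D/R = 0.05596 m²/day.
Peak time from v_R²t² + 2D_R t − x² = 0: t = (√(D_R² + v_R²x²) − D_R)/v_R².
√(D_R² + v_R²x²) = √(0.05596² + 0.8538² × 18.1²) = 15.45; v_R² = 0.7290.
t = (15.45 − 0.05596)/0.7290 = 21.1 days.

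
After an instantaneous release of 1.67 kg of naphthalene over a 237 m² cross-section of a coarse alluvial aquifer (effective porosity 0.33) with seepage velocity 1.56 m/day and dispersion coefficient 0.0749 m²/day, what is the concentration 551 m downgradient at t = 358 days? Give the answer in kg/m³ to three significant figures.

0.000690 kg/m³

For an instantaneous plane source, C(x,t) = M/(n_e·A·√(4πDt)) · exp(−(x−vt)²/(4Dt)), with n_e·A the pore (flow) area.
Plume center vt = 1.56 × 358 = 558.48 m, so the well at 551 m is 7.48 m upgradient of the peak.
√(4πDt) = 18.36 m, giving peak height M/(n_e·A·√(4πDt)) = 1.67/(0.33 × 237 × 18.36) = 0.001163 kg/m³.
(x−vt)²/(4Dt) = (-7.48)²/(4 × 0.0749 × 358) = 0.5216; exp(−0.5216) = 0.5936.
C = 0.001163 × 0.5936 = 0.000690 kg/m³.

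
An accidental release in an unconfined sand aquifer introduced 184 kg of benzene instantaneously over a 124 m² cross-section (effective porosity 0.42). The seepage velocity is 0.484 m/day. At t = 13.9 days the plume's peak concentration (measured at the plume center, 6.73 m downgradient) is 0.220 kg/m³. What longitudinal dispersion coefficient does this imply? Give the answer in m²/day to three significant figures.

At the plume center C_max = M/(n_e·A·√(4πDt)), so D = M²/(4πt·(n_e·A·C_max)²).
n_e·A·C_max = 0.42 × 124 × 0.220 = 11.46 kg/m.
D = 184²/(4π × 13.9 × 11.46²) = 1.48 m²/day.

1.48 m²/day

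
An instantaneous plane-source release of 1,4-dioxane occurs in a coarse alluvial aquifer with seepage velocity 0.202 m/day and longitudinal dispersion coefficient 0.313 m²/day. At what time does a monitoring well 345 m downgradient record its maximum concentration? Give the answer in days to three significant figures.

1700 days

For the 1D instantaneous-source solution, setting ∂C/∂t = 0 at fixed x gives v²t² + 2Dt − x² = 0, so t = (√(D² + v²x²) − D)/v².
√(D² + v²x²) = √(0.313² + 0.202² × 345²) = 69.69; v² = 0.040804.
t = (69.69 − 0.313)/0.040804 = 1700 days (vs. the pure-advection estimate x/v = 1710 d).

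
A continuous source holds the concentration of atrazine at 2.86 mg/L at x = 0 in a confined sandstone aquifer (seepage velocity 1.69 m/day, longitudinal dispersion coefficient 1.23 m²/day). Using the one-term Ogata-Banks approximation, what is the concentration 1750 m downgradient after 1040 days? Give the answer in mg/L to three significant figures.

For a continuous step input, C/C₀ ≈ ½·erfc((x−vt)/(2√(Dt))).
vt = 1.69 × 1040 = 1757.6 m and 2√(Dt) = 2√(1.23 × 1040) = 71.53 m.
Argument (x−vt)/(2√(Dt)) = (1750 − 1757.6)/71.53 = -0.1062; ½·erfc(-0.1062) = 0.5597.
C = 2.86 × 0.5597 = 1.60 mg/L.

1.60 mg/L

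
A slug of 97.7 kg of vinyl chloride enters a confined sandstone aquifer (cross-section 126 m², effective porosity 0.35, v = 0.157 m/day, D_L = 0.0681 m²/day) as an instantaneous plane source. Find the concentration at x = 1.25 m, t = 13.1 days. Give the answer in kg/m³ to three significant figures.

For an instantaneous plane source, C(x,t) = M/(n_e·A·√(4πDt)) · exp(−(x−vt)²/(4Dt)), with n_e·A the pore (flow) area.
Plume center vt = 0.157 × 13.1 = 2.0567 m, so the well at 1.25 m is 0.8067 m upgradient of the peak.
√(4πDt) = 3.348 m, giving peak height M/(n_e·A·√(4πDt)) = 97.7/(0.35 × 126 × 3.348) = 0.6617 kg/m³.
(x−vt)²/(4Dt) = (-0.8067)²/(4 × 0.0681 × 13.1) = 0.1824; exp(−0.1824) = 0.8333.
C = 0.6617 × 0.8333 = 0.551 kg/m³.

0.551 kg/m³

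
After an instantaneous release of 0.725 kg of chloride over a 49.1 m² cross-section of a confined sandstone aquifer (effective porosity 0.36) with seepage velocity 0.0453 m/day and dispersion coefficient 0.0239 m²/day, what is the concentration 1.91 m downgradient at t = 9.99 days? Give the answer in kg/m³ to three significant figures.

For an instantaneous plane source, C(x,t) = M/(n_e·A·√(4πDt)) · exp(−(x−vt)²/(4Dt)), with n_e·A the pore (flow) area.
Plume center vt = 0.0453 × 9.99 = 0.452547 m, so the well at 1.91 m is 1.457453 m downgradient of the peak.
√(4πDt) = 1.732 m, giving peak height M/(n_e·A·√(4πDt)) = 0.725/(0.36 × 49.1 × 1.732) = 0.02368 kg/m³.
(x−vt)²/(4Dt) = (1.457453)²/(4 × 0.0239 × 9.99) = 2.224; exp(−2.224) = 0.1082.
C = 0.02368 × 0.1082 = 0.00256 kg/m³.

0.00256 kg/m³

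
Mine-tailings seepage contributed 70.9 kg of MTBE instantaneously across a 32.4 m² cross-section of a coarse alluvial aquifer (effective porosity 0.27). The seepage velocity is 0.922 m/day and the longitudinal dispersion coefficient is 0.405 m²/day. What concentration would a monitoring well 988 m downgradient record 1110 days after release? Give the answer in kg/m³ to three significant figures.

0.0537 kg/m³

For an instantaneous plane source, C(x,t) = M/(n_e·A·√(4πDt)) · exp(−(x−vt)²/(4Dt)), with n_e·A the pore (flow) area.
Plume center vt = 0.922 × 1110 = 1023.42 m, so the well at 988 m is 35.42 m upgradient of the peak.
√(4πDt) = 75.16 m, giving peak height M/(n_e·A·√(4πDt)) = 70.9/(0.27 × 32.4 × 75.16) = 0.1078 kg/m³.
(x−vt)²/(4Dt) = (-35.42)²/(4 × 0.405 × 1110) = 0.6977; exp(−0.6977) = 0.4977.
C = 0.1078 × 0.4977 = 0.0537 kg/m³.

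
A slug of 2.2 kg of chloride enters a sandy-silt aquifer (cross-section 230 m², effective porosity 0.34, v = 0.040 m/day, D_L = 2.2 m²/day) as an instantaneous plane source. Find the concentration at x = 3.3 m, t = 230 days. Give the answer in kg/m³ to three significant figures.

0.000347 kg/m³

For an instantaneous plane source, C(x,t) = M/(n_e·A·√(4πDt)) · exp(−(x−vt)²/(4Dt)), with n_e·A the pore (flow) area.
Plume center vt = 0.040 × 230 = 9.2 m, so the well at 3.3 m is 5.9 m upgradient of the peak.
√(4πDt) = 79.74 m, giving peak height M/(n_e·A·√(4πDt)) = 2.2/(0.34 × 230 × 79.74) = 0.0003528 kg/m³.
(x−vt)²/(4Dt) = (-5.9)²/(4 × 2.2 × 230) = 0.01720; exp(−0.01720) = 0.9829.
C = 0.0003528 × 0.9829 = 0.000347 kg/m³.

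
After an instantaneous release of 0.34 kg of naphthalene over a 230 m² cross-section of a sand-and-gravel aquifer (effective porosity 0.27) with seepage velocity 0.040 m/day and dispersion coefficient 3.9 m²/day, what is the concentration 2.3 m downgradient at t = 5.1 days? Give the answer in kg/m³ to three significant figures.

0.000328 kg/m³

For an instantaneous plane source, C(x,t) = M/(n_e·A·√(4πDt)) · exp(−(x−vt)²/(4Dt)), with n_e·A the pore (flow) area.
Plume center vt = 0.040 × 5.1 = 0.204 m, so the well at 2.3 m is 2.096 m downgradient of the peak.
√(4πDt) = 15.81 m, giving peak height M/(n_e·A·√(4πDt)) = 0.34/(0.27 × 230 × 15.81) = 0.0003463 kg/m³.
(x−vt)²/(4Dt) = (2.096)²/(4 × 3.9 × 5.1) = 0.05522; exp(−0.05522) = 0.9463.
C = 0.0003463 × 0.9463 = 0.000328 kg/m³.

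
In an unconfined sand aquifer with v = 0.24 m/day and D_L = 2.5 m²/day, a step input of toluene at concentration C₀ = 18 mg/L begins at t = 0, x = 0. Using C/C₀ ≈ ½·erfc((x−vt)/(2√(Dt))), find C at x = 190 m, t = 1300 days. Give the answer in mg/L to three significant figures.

16.8 mg/L

For a continuous step input, C/C₀ ≈ ½·erfc((x−vt)/(2√(Dt))).
vt = 0.24 × 1300 = 312 m and 2√(Dt) = 2√(2.5 × 1300) = 114.0 m.
Argument (x−vt)/(2√(Dt)) = (190 − 312)/114.0 = -1.070; ½·erfc(-1.070) = 0.9349.
C = 18 × 0.9349 = 16.8 mg/L.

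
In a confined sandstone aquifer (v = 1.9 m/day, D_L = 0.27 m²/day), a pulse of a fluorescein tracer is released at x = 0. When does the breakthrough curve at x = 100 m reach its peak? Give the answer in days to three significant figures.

52.6 days

For the 1D instantaneous-source solution, setting ∂C/∂t = 0 at fixed x gives v²t² + 2Dt − x² = 0, so t = (√(D² + v²x²) − D)/v².
√(D² + v²x²) = √(0.27² + 1.9² × 100²) = 190.0; v² = 3.61.
t = (190.0 − 0.27)/3.61 = 52.6 days (vs. the pure-advection estimate x/v = 52.6 d).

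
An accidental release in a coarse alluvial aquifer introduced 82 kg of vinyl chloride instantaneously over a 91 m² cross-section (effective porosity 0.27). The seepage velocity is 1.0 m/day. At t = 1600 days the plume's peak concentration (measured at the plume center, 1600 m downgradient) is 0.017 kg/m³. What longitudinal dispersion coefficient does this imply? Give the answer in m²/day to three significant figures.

1.92 m²/day

At the plume center C_max = M/(n_e·A·√(4πDt)), so D = M²/(4πt·(n_e·A·C_max)²).
n_e·A·C_max = 0.27 × 91 × 0.017 = 0.4177 kg/m.
D = 82²/(4π × 1600 × 0.4177²) = 1.92 m²/day.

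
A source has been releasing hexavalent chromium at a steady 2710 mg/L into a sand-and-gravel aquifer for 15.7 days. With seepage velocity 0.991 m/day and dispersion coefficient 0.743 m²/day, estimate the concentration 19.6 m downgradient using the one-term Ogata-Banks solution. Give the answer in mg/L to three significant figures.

For a continuous step input, C/C₀ ≈ ½·erfc((x−vt)/(2√(Dt))).
vt = 0.991 × 15.7 = 15.5587 m and 2√(Dt) = 2√(0.743 × 15.7) = 6.831 m.
Argument (x−vt)/(2√(Dt)) = (19.6 − 15.5587)/6.831 = 0.5916; ½·erfc(0.5916) = 0.2014.
C = 2710 × 0.2014 = 546 mg/L.

546 mg/L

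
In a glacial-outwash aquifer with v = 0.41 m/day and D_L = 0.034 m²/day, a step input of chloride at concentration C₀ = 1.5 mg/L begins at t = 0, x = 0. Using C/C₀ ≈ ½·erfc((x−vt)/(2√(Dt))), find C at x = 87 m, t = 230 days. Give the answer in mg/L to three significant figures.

For a continuous step input, C/C₀ ≈ ½·erfc((x−vt)/(2√(Dt))).
vt = 0.41 × 230 = 94.3 m and 2√(Dt) = 2√(0.034 × 230) = 5.593 m.
Argument (x−vt)/(2√(Dt)) = (87 − 94.3)/5.593 = -1.305; ½·erfc(-1.305) = 0.9675.
C = 1.5 × 0.9675 = 1.45 mg/L.

1.45 mg/L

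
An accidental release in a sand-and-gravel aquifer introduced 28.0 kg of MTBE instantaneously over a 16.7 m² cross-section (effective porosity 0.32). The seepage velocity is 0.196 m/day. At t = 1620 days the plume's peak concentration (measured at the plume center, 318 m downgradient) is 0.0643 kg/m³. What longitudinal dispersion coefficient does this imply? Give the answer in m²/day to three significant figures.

At the plume center C_max = M/(n_e·A·√(4πDt)), so D = M²/(4πt·(n_e·A·C_max)²).
n_e·A·C_max = 0.32 × 16.7 × 0.0643 = 0.3436 kg/m.
D = 28.0²/(4π × 1620 × 0.3436²) = 0.326 m²/day.

0.326 m²/day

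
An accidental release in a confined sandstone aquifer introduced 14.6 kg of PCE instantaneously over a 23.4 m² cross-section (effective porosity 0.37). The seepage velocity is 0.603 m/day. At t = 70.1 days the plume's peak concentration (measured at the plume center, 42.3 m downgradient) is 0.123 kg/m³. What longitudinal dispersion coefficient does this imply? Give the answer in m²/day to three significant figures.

At the plume center C_max = M/(n_e·A·√(4πDt)), so D = M²/(4πt·(n_e·A·C_max)²).
n_e·A·C_max = 0.37 × 23.4 × 0.123 = 1.065 kg/m.
D = 14.6²/(4π × 70.1 × 1.065²) = 0.213 m²/day.

0.213 m²/day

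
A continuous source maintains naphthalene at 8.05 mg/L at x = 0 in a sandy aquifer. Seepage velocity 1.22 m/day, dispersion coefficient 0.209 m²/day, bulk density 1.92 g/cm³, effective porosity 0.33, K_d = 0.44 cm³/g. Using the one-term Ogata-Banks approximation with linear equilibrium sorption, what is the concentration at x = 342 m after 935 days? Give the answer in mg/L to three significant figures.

0.159 mg/L

Retardation factor R = 1 + ρ_b·K_d/n = 1 + 1.92 × 0.44/0.33 = 3.560.
Sorption retards both mechanisms: v_R = v/R = 0.3427 m/day, D_R = D/R = 0.05871 m²/day.
v_R·t = 0.3427 × 935 = 320.4245 m; 2√(D_R t) = 14.82 m; argument = (342 − 320.4245)/14.82 = 1.456.
C = C₀ × ½·erfc(1.456) = 8.05 × 0.01974 = 0.159 mg/L.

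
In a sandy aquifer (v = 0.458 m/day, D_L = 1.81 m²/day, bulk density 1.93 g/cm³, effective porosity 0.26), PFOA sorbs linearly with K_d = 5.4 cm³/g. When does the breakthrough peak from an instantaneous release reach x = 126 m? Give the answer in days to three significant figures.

Retardation factor R = 1 + ρ_b·K_d/n = 1 + 1.93 × 5.4/0.26 = 41.08.
Sorption retards both mechanisms: v_R = v/R = 0.01115 m/day, D_R = D/R = 0.04406 m²/day.
Peak time from v_R²t² + 2D_R t − x² = 0: t = (√(D_R² + v_R²x²) − D_R)/v_R².
√(D_R² + v_R²x²) = √(0.04406² + 0.01115² × 126²) = 1.406; v_R² = 0.0001243.
t = (1.406 − 0.04406)/0.0001243 = 11000 days.

11000 days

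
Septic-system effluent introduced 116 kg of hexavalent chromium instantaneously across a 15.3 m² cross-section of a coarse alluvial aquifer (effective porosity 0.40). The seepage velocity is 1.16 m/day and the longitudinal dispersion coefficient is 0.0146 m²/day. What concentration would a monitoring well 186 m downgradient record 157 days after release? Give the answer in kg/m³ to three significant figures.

0.684 kg/m³

For an instantaneous plane source, C(x,t) = M/(n_e·A·√(4πDt)) · exp(−(x−vt)²/(4Dt)), with n_e·A the pore (flow) area.
Plume center vt = 1.16 × 157 = 182.12 m, so the well at 186 m is 3.88 m downgradient of the peak.
√(4πDt) = 5.367 m, giving peak height M/(n_e·A·√(4πDt)) = 116/(0.40 × 15.3 × 5.367) = 3.532 kg/m³.
(x−vt)²/(4Dt) = (3.88)²/(4 × 0.0146 × 157) = 1.642; exp(−1.642) = 0.1936.
C = 3.532 × 0.1936 = 0.684 kg/m³.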